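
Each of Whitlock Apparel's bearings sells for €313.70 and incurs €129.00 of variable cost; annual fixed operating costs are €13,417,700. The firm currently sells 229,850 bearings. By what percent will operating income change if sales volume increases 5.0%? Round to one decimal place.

Total contribution margin = 229,850 × €184.70 = €42,453,295.00.
Operating income = contribution − fixed costs = €42,453,295.00 − €13,417,700 = €29,035,595.00.
DOL = contribution ÷ EBIT = €42,453,295.00 ÷ €29,035,595.00 = 1.4621.
So EBIT moves 1.4621 × (+5.0%) = +7.3%.

+7.3%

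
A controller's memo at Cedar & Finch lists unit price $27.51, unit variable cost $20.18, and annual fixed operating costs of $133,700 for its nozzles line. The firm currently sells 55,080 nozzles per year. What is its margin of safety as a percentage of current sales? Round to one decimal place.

66.9%

Each unit contributes $27.51 − $20.18 = $7.33. Break-even units = $133,700 ÷ $7.33 = 18,240.11; break-even revenue = 18,240.11 × $27.51 = $501,785.40.
Actual sales revenue = 55,080 × $27.51 = $1,515,250.80.
Margin of safety = ($1,515,250.80 − $501,785.40) ÷ $1,515,250.80 = 66.9%.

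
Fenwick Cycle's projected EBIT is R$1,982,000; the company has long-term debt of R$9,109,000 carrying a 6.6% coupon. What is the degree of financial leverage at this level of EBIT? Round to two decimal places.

1.44

Interest = R$601,194.00.
Degree of financial leverage = EBIT / (EBIT − interest) = R$1,982,000 / R$1,380,806.00 = 1.4354.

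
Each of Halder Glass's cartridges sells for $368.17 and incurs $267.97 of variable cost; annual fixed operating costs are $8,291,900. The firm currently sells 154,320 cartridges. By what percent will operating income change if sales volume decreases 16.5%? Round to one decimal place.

-35.6%

Total contribution margin = 154,320 × $100.20 = $15,462,864.00.
EBIT = $15,462,864.00 − $8,291,900 = $7,170,964.00.
Degree of operating leverage = $15,462,864.00 / $7,170,964.00 = 2.1563.
So EBIT moves 2.1563 × (-16.5%) = -35.6%.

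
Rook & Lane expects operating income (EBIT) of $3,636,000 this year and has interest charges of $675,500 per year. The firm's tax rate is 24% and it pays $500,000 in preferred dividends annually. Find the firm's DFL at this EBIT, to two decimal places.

1.58

Annual interest charges come to $675,500.00.
Preferred dividends grossed up pre-tax: $500,000 / (1 − 0.24) = $657,894.74.
DFL = EBIT ÷ [EBIT − I − D_p/(1−t)] = $3,636,000 ÷ [$3,636,000 − $675,500.00 − $657,894.74] = $3,636,000 ÷ $2,302,605.26 = 1.5791.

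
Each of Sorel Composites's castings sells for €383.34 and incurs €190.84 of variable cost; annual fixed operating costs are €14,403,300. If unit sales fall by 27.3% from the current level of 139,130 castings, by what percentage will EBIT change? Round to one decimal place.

At 139,130 units, contribution = 139,130 × €192.50 = €26,782,525.00.
Operating income = contribution − fixed costs = €26,782,525.00 − €14,403,300 = €12,379,225.00.
So DOL = total CM / EBIT = €26,782,525.00 / €12,379,225.00 = 2.1635.
%ΔEBIT = DOL × %ΔSales = 2.1635 × -27.3% = -59.1%.

-59.1%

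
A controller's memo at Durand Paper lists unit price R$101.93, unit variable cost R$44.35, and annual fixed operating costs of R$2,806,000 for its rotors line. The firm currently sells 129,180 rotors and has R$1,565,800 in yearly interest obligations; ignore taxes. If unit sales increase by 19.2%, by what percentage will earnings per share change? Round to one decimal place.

Total contribution margin = 129,180 × R$57.58 = R$7,438,184.40.
Subtracting fixed costs: EBIT = R$7,438,184.40 − R$2,806,000 = R$4,632,184.40.
After interest of R$1,565,800.00, pre-tax earnings = R$3,066,384.40.
DCL = total CM / (EBIT − I) = R$7,438,184.40 / R$3,066,384.40 = 2.4257.
EPS therefore changes by 2.4257 × (+19.2%) = +46.6%.

+46.6%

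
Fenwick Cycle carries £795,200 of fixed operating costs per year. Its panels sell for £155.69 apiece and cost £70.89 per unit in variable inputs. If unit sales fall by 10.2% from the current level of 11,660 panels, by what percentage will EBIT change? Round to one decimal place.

-52.1%

At 11,660 units, contribution = 11,660 × £84.80 = £988,768.00.
Subtracting fixed costs: EBIT = £988,768.00 − £795,200 = £193,568.00.
So DOL = total CM / EBIT = £988,768.00 / £193,568.00 = 5.1081.
%ΔEBIT = DOL × %ΔSales = 5.1081 × -10.2% = -52.1%.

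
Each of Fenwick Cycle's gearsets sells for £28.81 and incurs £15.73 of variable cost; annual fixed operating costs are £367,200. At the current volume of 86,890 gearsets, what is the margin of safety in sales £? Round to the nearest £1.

£1,694,506

Unit CM = price − variable cost = £28.81 − £15.73 = £13.08. Break-even units = £367,200 ÷ £13.08 = 28,073.39; break-even revenue = 28,073.39 × £28.81 = £808,794.50.
Actual sales revenue = 86,890 × £28.81 = £2,503,300.90.
Margin of safety = £2,503,300.90 − £808,794.50 = £1,694,506.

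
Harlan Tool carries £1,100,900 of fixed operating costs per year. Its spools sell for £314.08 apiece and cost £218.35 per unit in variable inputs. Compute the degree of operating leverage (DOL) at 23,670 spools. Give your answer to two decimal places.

1.94

At 23,670 units, contribution = 23,670 × £95.73 = £2,265,929.10.
EBIT = £2,265,929.10 − £1,100,900 = £1,165,029.10.
DOL = contribution ÷ EBIT = £2,265,929.10 ÷ £1,165,029.10 = 1.9450.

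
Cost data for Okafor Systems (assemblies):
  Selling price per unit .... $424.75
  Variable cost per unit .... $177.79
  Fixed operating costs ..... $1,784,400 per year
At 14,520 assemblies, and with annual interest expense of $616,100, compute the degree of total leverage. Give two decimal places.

Contribution at this volume is 14,520 × $246.96 = $3,585,859.20.
Operating income = contribution − fixed costs = $3,585,859.20 − $1,784,400 = $1,801,459.20. Interest = $616,100.00, so EBIT − I = $1,185,359.20.
DCL = contribution ÷ (EBIT − I) = $3,585,859.20 ÷ $1,185,359.20 = 3.0251.

3.03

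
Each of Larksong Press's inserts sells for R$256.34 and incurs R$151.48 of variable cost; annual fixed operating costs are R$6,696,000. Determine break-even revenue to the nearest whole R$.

R$16,368,993

CM per unit = R$256.34 − R$151.48 = R$104.86; CM ratio = R$104.86 / R$256.34 = 0.4091.
Break-even sales = FC ÷ CM ratio = R$6,696,000 × R$256.34 / R$104.86 = R$16,368,993.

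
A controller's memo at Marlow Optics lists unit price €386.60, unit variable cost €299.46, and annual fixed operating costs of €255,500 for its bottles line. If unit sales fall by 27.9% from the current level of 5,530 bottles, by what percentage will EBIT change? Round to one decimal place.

-59.4%

Total contribution margin = 5,530 × €87.14 = €481,884.20.
EBIT = €481,884.20 − €255,500 = €226,384.20.
DOL = contribution ÷ EBIT = €481,884.20 ÷ €226,384.20 = 2.1286.
%ΔEBIT = DOL × %ΔSales = 2.1286 × -27.9% = -59.4%.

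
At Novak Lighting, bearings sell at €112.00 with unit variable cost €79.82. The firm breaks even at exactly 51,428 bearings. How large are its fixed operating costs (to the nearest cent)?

€1,654,953.04

Contribution margin per unit = €112.00 − €79.82 = €32.18.
Since BE = FC / CM, FC = 51,428 × €32.18 = €1,654,953.04.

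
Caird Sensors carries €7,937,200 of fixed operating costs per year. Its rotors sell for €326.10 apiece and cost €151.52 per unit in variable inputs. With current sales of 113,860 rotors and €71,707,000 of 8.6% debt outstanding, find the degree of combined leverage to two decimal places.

Contribution at this volume is 113,860 × €174.58 = €19,877,678.80.
Operating income = contribution − fixed costs = €19,877,678.80 − €7,937,200 = €11,940,478.80. Interest = €6,166,802.00.
DOL = €19,877,678.80 ÷ €11,940,478.80 = 1.6647; DFL = €11,940,478.80 ÷ €5,773,676.80 = 2.0681.
Combined leverage = 1.6647 × 2.0681 = 3.4428.

3.44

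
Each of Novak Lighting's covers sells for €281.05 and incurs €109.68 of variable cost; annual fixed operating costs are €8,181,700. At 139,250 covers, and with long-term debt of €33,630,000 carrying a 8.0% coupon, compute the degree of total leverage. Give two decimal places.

Total contribution margin = 139,250 × €171.37 = €23,863,272.50.
EBIT = €23,863,272.50 − €8,181,700 = €15,681,572.50. Interest = €2,690,400.00.
DOL = €23,863,272.50 ÷ €15,681,572.50 = 1.5217; DFL = €15,681,572.50 ÷ €12,991,172.50 = 1.2071.
Combined leverage = 1.5217 × 1.2071 = 1.8368.

1.84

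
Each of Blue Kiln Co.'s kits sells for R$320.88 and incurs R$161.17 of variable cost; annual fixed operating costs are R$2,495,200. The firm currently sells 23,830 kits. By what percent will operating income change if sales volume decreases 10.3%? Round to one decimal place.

Contribution at this volume is 23,830 × R$159.71 = R$3,805,889.30.
Subtracting fixed costs: EBIT = R$3,805,889.30 − R$2,495,200 = R$1,310,689.30.
So DOL = total CM / EBIT = R$3,805,889.30 / R$1,310,689.30 = 2.9037.
So EBIT moves 2.9037 × (-10.3%) = -29.9%.

-29.9%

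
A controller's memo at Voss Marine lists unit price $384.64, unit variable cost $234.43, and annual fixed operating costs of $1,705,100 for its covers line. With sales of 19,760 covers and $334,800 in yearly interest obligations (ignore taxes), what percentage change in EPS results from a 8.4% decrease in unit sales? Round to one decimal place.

-26.9%

Contribution at this volume is 19,760 × $150.21 = $2,968,149.60.
Subtracting fixed costs: EBIT = $2,968,149.60 − $1,705,100 = $1,263,049.60.
After interest of $334,800.00, pre-tax earnings = $928,249.60.
DCL = total CM / (EBIT − I) = $2,968,149.60 / $928,249.60 = 3.1976.
EPS therefore changes by 3.1976 × (-8.4%) = -26.9%.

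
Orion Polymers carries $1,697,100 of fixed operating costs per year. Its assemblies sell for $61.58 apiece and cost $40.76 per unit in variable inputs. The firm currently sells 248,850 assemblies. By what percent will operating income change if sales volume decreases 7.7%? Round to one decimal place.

Total contribution margin = 248,850 × $20.82 = $5,181,057.00.
Subtracting fixed costs: EBIT = $5,181,057.00 − $1,697,100 = $3,483,957.00.
Degree of operating leverage = $5,181,057.00 / $3,483,957.00 = 1.4871.
So EBIT moves 1.4871 × (-7.7%) = -11.5%.

-11.5%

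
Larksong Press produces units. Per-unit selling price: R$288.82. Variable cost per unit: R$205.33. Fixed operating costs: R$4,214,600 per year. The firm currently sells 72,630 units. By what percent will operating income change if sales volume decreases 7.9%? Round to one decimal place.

Total contribution margin = 72,630 × R$83.49 = R$6,063,878.70.
Subtracting fixed costs: EBIT = R$6,063,878.70 − R$4,214,600 = R$1,849,278.70.
DOL = contribution ÷ EBIT = R$6,063,878.70 ÷ R$1,849,278.70 = 3.2791.
So EBIT moves 3.2791 × (-7.9%) = -25.9%.

-25.9%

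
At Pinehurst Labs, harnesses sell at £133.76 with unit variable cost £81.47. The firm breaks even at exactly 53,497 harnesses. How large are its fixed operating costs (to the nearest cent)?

Contribution margin per unit = £133.76 − £81.47 = £52.29.
Since BE = FC / CM, FC = 53,497 × £52.29 = £2,797,358.13.

£2,797,358.13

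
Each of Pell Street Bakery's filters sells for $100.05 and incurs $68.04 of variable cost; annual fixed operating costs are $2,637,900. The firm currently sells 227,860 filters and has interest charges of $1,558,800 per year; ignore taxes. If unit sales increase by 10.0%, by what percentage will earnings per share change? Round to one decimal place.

Contribution at this volume is 227,860 × $32.01 = $7,293,798.60.
Operating income = contribution − fixed costs = $7,293,798.60 − $2,637,900 = $4,655,898.60.
After interest of $1,558,800.00, pre-tax earnings = $3,097,098.60.
Degree of combined leverage = contribution ÷ (EBIT − I) = $7,293,798.60 ÷ $3,097,098.60 = 2.3550.
EPS therefore changes by 2.3550 × (+10.0%) = +23.6%.

+23.6%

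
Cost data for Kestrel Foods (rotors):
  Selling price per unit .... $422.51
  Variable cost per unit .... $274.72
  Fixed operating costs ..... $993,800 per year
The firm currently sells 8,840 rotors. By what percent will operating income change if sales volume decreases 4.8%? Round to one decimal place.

-20.1%

Contribution at this volume is 8,840 × $147.79 = $1,306,463.60.
EBIT = $1,306,463.60 − $993,800 = $312,663.60.
Degree of operating leverage = $1,306,463.60 / $312,663.60 = 4.1785.
%ΔEBIT = DOL × %ΔSales = 4.1785 × -4.8% = -20.1%.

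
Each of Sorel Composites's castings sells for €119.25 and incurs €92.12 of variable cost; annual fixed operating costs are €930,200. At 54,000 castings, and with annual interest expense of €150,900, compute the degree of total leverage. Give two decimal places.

3.82

Total contribution margin = 54,000 × €27.13 = €1,465,020.00.
EBIT = €1,465,020.00 − €930,200 = €534,820.00. Interest = €150,900.00.
DOL = €1,465,020.00 ÷ €534,820.00 = 2.7393; DFL = €534,820.00 ÷ €383,920.00 = 1.3931.
DCL = DOL × DFL = 2.7393 × 1.3931 = 3.8161.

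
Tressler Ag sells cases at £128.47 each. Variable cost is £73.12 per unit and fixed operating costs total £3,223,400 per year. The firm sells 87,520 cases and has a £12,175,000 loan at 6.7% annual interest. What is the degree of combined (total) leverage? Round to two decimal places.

Contribution at this volume is 87,520 × £55.35 = £4,844,232.00.
EBIT = £4,844,232.00 − £3,223,400 = £1,620,832.00. Interest = £815,725.00, so EBIT − I = £805,107.00.
Degree of total leverage = total CM / (EBIT − interest) = £4,844,232.00 / £805,107.00 = 6.0169.

6.02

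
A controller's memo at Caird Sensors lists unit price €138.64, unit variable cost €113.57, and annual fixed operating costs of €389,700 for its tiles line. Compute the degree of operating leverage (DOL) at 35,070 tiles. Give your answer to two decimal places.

1.80

Total contribution margin = 35,070 × €25.07 = €879,204.90.
Operating income = contribution − fixed costs = €879,204.90 − €389,700 = €489,504.90.
DOL = contribution ÷ EBIT = €879,204.90 ÷ €489,504.90 = 1.7961.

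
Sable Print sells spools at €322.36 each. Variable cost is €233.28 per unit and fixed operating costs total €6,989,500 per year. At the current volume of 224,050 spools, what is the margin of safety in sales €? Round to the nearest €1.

Contribution margin per unit = €322.36 − €233.28 = €89.08. Break-even units = €6,989,500 ÷ €89.08 = 78,463.18; break-even revenue = 78,463.18 × €322.36 = €25,293,390.44.
Actual sales revenue = 224,050 × €322.36 = €72,224,758.00.
Margin of safety = €72,224,758.00 − €25,293,390.44 = €46,931,368.

€46,931,368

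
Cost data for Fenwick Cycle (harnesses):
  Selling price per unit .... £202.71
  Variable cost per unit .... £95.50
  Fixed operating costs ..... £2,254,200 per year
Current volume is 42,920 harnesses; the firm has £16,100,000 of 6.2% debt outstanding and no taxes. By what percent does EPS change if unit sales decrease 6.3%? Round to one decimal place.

-21.5%

Total contribution margin = 42,920 × £107.21 = £4,601,453.20.
EBIT = £4,601,453.20 − £2,254,200 = £2,347,253.20.
Interest = £998,200.00, so EBIT − I = £1,349,053.20.
Degree of combined leverage = contribution ÷ (EBIT − I) = £4,601,453.20 ÷ £1,349,053.20 = 3.4109.
%ΔEPS = DCL × %ΔSales = 3.4109 × -6.3% = -21.5%.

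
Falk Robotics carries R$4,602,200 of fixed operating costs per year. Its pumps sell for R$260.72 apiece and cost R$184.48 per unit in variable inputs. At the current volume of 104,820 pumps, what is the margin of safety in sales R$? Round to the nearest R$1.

R$11,590,402

Contribution margin per unit = R$260.72 − R$184.48 = R$76.24. Break-even units = R$4,602,200 ÷ R$76.24 = 60,364.64; break-even revenue = 60,364.64 × R$260.72 = R$15,738,268.42.
Actual sales revenue = 104,820 × R$260.72 = R$27,328,670.40.
Margin of safety = R$27,328,670.40 − R$15,738,268.42 = R$11,590,402.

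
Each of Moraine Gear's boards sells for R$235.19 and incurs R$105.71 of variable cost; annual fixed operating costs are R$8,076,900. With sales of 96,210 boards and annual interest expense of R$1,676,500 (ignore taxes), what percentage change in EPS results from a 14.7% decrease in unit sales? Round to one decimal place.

-67.7%

Contribution at this volume is 96,210 × R$129.48 = R$12,457,270.80.
EBIT = R$12,457,270.80 − R$8,076,900 = R$4,380,370.80.
After interest of R$1,676,500.00, pre-tax earnings = R$2,703,870.80.
DCL = total CM / (EBIT − I) = R$12,457,270.80 / R$2,703,870.80 = 4.6072.
%ΔEPS = DCL × %ΔSales = 4.6072 × -14.7% = -67.7%.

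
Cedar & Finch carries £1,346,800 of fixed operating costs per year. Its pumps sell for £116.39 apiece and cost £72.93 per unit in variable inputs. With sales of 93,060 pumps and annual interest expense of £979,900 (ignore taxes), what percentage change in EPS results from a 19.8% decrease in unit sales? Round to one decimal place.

-46.6%

Total contribution margin = 93,060 × £43.46 = £4,044,387.60.
Subtracting fixed costs: EBIT = £4,044,387.60 − £1,346,800 = £2,697,587.60.
After interest of £979,900.00, pre-tax earnings = £1,717,687.60.
DCL = total CM / (EBIT − I) = £4,044,387.60 / £1,717,687.60 = 2.3546.
EPS therefore changes by 2.3546 × (-19.8%) = -46.6%.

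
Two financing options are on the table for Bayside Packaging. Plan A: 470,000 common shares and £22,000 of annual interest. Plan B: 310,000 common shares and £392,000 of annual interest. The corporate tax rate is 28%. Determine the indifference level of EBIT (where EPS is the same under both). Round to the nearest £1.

At indifference, (EBIT − 22,000)(1 − t)/470,000 = (EBIT − 392,000)(1 − t)/310,000.
The (1 − t) factor cancels: (EBIT − 22,000) × 310,000 = (EBIT − 392,000) × 470,000.
EBIT × (470,000 − 310,000) = 392,000 × 470,000 − 22,000 × 310,000 = 177,420,000,000, so EBIT = 177,420,000,000 ÷ 160,000 = 1,108,875.00.

£1,108,875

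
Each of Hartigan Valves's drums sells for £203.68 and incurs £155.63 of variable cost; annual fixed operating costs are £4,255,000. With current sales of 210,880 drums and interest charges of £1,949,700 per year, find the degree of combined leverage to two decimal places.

2.58

Contribution at this volume is 210,880 × £48.05 = £10,132,784.00.
Subtracting fixed costs: EBIT = £10,132,784.00 − £4,255,000 = £5,877,784.00. Interest = £1,949,700.00, so EBIT − I = £3,928,084.00.
Degree of total leverage = total CM / (EBIT − interest) = £10,132,784.00 / £3,928,084.00 = 2.5796.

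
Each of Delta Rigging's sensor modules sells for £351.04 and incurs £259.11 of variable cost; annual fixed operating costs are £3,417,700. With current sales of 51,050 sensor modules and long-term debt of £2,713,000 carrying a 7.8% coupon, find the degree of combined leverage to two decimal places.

4.41

At 51,050 units, contribution = 51,050 × £91.93 = £4,693,026.50.
EBIT = £4,693,026.50 − £3,417,700 = £1,275,326.50. Interest = £211,614.00.
DOL = £4,693,026.50 ÷ £1,275,326.50 = 3.6799; DFL = £1,275,326.50 ÷ £1,063,712.50 = 1.1989.
DCL = DOL × DFL = 3.6799 × 1.1989 = 4.4118.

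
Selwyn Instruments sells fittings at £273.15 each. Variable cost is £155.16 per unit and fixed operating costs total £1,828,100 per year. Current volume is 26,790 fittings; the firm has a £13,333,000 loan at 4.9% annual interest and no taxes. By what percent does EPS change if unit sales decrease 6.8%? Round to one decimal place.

-31.6%

Contribution at this volume is 26,790 × £117.99 = £3,160,952.10.
Operating income = contribution − fixed costs = £3,160,952.10 − £1,828,100 = £1,332,852.10.
Interest = £653,317.00, so EBIT − I = £679,535.10.
DCL = total CM / (EBIT − I) = £3,160,952.10 / £679,535.10 = 4.6516.
EPS therefore changes by 4.6516 × (-6.8%) = -31.6%.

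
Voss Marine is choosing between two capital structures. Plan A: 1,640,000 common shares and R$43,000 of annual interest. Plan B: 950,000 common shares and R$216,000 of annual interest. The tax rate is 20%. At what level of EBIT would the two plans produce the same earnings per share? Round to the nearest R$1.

R$454,188

At indifference, (EBIT − 43,000)(1 − t)/1,640,000 = (EBIT − 216,000)(1 − t)/950,000.
Cancelling (1 − t) and cross-multiplying: 950,000·(EBIT − 43,000) = 1,640,000·(EBIT − 216,000).
Solving, EBIT = (216,000·1,640,000 − 43,000·950,000) / (1,640,000 − 950,000) = 313,390,000,000 / 690,000 = 454,188.41.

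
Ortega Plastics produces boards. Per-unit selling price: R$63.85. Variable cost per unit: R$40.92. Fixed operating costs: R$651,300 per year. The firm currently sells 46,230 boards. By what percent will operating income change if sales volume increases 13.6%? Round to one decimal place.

Total contribution margin = 46,230 × R$22.93 = R$1,060,053.90.
Subtracting fixed costs: EBIT = R$1,060,053.90 − R$651,300 = R$408,753.90.
DOL = contribution ÷ EBIT = R$1,060,053.90 ÷ R$408,753.90 = 2.5934.
So EBIT moves 2.5934 × (+13.6%) = +35.3%.

+35.3%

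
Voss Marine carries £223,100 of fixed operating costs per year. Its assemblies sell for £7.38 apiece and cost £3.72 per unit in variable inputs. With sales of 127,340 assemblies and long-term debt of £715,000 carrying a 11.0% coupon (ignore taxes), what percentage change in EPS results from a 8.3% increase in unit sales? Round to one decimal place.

+23.5%

Contribution at this volume is 127,340 × £3.66 = £466,064.40.
EBIT = £466,064.40 − £223,100 = £242,964.40.
After interest of £78,650.00, pre-tax earnings = £164,314.40.
Degree of combined leverage = contribution ÷ (EBIT − I) = £466,064.40 ÷ £164,314.40 = 2.8364.
%ΔEPS = DCL × %ΔSales = 2.8364 × +8.3% = +23.5%.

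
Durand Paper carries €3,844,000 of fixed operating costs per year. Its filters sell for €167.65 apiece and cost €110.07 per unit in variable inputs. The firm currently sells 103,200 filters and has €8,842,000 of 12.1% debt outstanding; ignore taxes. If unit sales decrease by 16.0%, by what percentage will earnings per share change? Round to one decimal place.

-92.5%

Total contribution margin = 103,200 × €57.58 = €5,942,256.00.
Subtracting fixed costs: EBIT = €5,942,256.00 − €3,844,000 = €2,098,256.00.
After interest of €1,069,882.00, pre-tax earnings = €1,028,374.00.
Degree of combined leverage = contribution ÷ (EBIT − I) = €5,942,256.00 ÷ €1,028,374.00 = 5.7783.
%ΔEPS = DCL × %ΔSales = 5.7783 × -16.0% = -92.5%.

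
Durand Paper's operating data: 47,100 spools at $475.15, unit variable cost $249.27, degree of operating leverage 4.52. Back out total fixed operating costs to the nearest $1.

$8,285,198

Total contribution margin = 47,100 × $225.88 = $10,638,948.00.
DOL = contribution / EBIT, so EBIT = $10,638,948.00 / 4.52 = $2,353,749.56.
And FC = contribution − EBIT = $10,638,948.00 − $2,353,749.56 = $8,285,198.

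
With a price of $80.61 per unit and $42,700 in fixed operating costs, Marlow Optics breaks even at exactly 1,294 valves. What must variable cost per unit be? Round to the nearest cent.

$47.61

Contribution per unit must be FC / Q = $42,700 / 1,294 = $32.9985.
Hence VC = price − CM = $80.61 − $32.9985 = $47.61.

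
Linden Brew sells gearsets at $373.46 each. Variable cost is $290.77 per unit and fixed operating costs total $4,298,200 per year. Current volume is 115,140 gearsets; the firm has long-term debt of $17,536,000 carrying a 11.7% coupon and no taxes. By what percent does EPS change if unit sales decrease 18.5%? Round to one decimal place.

Total contribution margin = 115,140 × $82.69 = $9,520,926.60.
Operating income = contribution − fixed costs = $9,520,926.60 − $4,298,200 = $5,222,726.60.
After interest of $2,051,712.00, pre-tax earnings = $3,171,014.60.
Degree of combined leverage = contribution ÷ (EBIT − I) = $9,520,926.60 ÷ $3,171,014.60 = 3.0025.
EPS therefore changes by 3.0025 × (-18.5%) = -55.5%.

-55.5%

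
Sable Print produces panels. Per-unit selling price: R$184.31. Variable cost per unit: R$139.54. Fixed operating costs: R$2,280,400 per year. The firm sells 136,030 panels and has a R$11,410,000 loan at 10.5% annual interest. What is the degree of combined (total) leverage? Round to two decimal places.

Total contribution margin = 136,030 × R$44.77 = R$6,090,063.10.
Subtracting fixed costs: EBIT = R$6,090,063.10 − R$2,280,400 = R$3,809,663.10. Interest = R$1,198,050.00, so EBIT − I = R$2,611,613.10.
Degree of total leverage = total CM / (EBIT − interest) = R$6,090,063.10 / R$2,611,613.10 = 2.3319.

2.33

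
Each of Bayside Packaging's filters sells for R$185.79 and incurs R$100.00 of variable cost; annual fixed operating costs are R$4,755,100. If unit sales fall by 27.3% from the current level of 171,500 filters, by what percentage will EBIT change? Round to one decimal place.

-40.3%

At 171,500 units, contribution = 171,500 × R$85.79 = R$14,712,985.00.
Operating income = contribution − fixed costs = R$14,712,985.00 − R$4,755,100 = R$9,957,885.00.
Degree of operating leverage = R$14,712,985.00 / R$9,957,885.00 = 1.4775.
So EBIT moves 1.4775 × (-27.3%) = -40.3%.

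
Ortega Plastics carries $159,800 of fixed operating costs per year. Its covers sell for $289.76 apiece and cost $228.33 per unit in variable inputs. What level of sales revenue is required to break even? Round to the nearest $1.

$753,763

CM per unit = $289.76 − $228.33 = $61.43; CM ratio = $61.43 / $289.76 = 0.2120.
Break-even revenue = fixed costs × price ÷ CM = $159,800 × $289.76 ÷ $61.43 = $753,763.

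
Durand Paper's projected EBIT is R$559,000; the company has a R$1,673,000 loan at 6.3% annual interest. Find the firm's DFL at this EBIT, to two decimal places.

1.23

Interest = R$105,399.00.
Degree of financial leverage = EBIT / (EBIT − interest) = R$559,000 / R$453,601.00 = 1.2324.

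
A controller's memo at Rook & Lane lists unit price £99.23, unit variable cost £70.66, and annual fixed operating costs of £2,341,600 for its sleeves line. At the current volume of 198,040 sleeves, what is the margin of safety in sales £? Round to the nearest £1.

Each unit contributes £99.23 − £70.66 = £28.57. Break-even units = £2,341,600 ÷ £28.57 = 81,960.10; break-even revenue = 81,960.10 × £99.23 = £8,132,900.53.
Current sales = 198,040 × £99.23 = £19,651,509.20.
Margin of safety = £19,651,509.20 − £8,132,900.53 = £11,518,609.

£11,518,609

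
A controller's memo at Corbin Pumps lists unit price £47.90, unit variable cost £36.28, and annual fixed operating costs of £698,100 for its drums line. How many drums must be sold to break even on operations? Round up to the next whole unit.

60,078 drums

Contribution margin per unit = £47.90 − £36.28 = £11.62.
Break-even volume = fixed costs ÷ CM per unit = £698,100 ÷ £11.62 = 60,077.45, so 60,078 drums.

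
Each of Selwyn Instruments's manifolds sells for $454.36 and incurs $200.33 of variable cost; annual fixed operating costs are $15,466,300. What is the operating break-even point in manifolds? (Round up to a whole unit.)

Unit CM = price − variable cost = $454.36 − $200.33 = $254.03.
Break-even volume = fixed costs ÷ CM per unit = $15,466,300 ÷ $254.03 = 60,883.75, so 60,884 manifolds.

60,884 manifolds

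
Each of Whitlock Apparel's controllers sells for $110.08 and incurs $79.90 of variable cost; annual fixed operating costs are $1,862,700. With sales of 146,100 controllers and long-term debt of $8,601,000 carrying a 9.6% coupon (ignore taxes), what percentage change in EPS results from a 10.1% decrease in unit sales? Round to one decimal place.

At 146,100 units, contribution = 146,100 × $30.18 = $4,409,298.00.
Operating income = contribution − fixed costs = $4,409,298.00 − $1,862,700 = $2,546,598.00.
Interest = $825,696.00, so EBIT − I = $1,720,902.00.
DCL = total CM / (EBIT − I) = $4,409,298.00 / $1,720,902.00 = 2.5622.
EPS therefore changes by 2.5622 × (-10.1%) = -25.9%.

-25.9%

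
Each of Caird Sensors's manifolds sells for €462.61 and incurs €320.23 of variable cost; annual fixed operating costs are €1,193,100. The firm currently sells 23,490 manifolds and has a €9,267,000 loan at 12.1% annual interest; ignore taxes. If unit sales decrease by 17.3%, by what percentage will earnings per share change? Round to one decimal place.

At 23,490 units, contribution = 23,490 × €142.38 = €3,344,506.20.
EBIT = €3,344,506.20 − €1,193,100 = €2,151,406.20.
After interest of €1,121,307.00, pre-tax earnings = €1,030,099.20.
Degree of combined leverage = contribution ÷ (EBIT − I) = €3,344,506.20 ÷ €1,030,099.20 = 3.2468.
EPS therefore changes by 3.2468 × (-17.3%) = -56.2%.

-56.2%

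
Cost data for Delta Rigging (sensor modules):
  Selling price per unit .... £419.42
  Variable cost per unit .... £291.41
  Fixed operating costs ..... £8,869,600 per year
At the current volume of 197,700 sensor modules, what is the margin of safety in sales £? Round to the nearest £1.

Unit CM = price − variable cost = £419.42 − £291.41 = £128.01. Break-even units = £8,869,600 ÷ £128.01 = 69,288.34; break-even revenue = 69,288.34 × £419.42 = £29,060,914.24.
Current sales = 197,700 × £419.42 = £82,919,334.00.
Margin of safety = £82,919,334.00 − £29,060,914.24 = £53,858,420.

£53,858,420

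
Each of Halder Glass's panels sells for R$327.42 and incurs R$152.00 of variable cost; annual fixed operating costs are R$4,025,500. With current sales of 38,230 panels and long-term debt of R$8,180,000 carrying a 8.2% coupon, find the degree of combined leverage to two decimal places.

Total contribution margin = 38,230 × R$175.42 = R$6,706,306.60.
Operating income = contribution − fixed costs = R$6,706,306.60 − R$4,025,500 = R$2,680,806.60. Interest = R$670,760.00, so EBIT − I = R$2,010,046.60.
DCL = contribution ÷ (EBIT − I) = R$6,706,306.60 ÷ R$2,010,046.60 = 3.3364.

3.34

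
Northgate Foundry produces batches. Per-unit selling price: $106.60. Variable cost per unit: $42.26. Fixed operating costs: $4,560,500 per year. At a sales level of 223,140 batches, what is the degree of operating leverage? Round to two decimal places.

1.47

Contribution at this volume is 223,140 × $64.34 = $14,356,827.60.
Subtracting fixed costs: EBIT = $14,356,827.60 − $4,560,500 = $9,796,327.60.
So DOL = total CM / EBIT = $14,356,827.60 / $9,796,327.60 = 1.4655.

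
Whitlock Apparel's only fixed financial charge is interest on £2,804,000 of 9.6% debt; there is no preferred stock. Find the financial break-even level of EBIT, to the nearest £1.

£269,184

Annual interest = 9.6% × £2,804,000 = £269,184.00.
With no preferred dividends, EPS = 0 when EBIT exactly covers interest, so the financial break-even EBIT is £269,184.00.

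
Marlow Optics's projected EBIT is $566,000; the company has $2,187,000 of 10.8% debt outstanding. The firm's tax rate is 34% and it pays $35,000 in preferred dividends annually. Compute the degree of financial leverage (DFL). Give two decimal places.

2.04

Annual interest charges come to $236,196.00.
Preferred dividends grossed up pre-tax: $35,000 / (1 − 0.34) = $53,030.30.
DFL = EBIT ÷ [EBIT − I − D_p/(1−t)] = $566,000 ÷ [$566,000 − $236,196.00 − $53,030.30] = $566,000 ÷ $276,773.70 = 2.0450.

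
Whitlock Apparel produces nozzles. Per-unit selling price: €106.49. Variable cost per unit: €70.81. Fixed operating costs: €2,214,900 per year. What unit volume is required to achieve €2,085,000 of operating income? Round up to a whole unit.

120,513 nozzles

Contribution margin per unit = €106.49 − €70.81 = €35.68.
Required volume = (fixed costs + target profit) ÷ CM = (€2,214,900 + €2,085,000) ÷ €35.68 = 120,512.89, so 120,513 nozzles.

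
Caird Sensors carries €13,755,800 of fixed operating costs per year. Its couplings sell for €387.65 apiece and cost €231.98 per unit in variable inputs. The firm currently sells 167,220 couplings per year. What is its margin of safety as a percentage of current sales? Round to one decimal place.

47.2%

Each unit contributes €387.65 − €231.98 = €155.67. Break-even units = €13,755,800 ÷ €155.67 = 88,365.13; break-even revenue = 88,365.13 × €387.65 = €34,254,743.17.
Current sales = 167,220 × €387.65 = €64,822,833.00.
Margin of safety = (€64,822,833.00 − €34,254,743.17) ÷ €64,822,833.00 = 47.2%.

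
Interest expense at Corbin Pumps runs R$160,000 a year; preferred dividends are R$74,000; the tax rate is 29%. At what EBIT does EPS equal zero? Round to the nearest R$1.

Preferred dividends are paid after tax, so their pre-tax equivalent is R$74,000 ÷ (1 − 0.29) = R$104,225.35.
EPS = 0 when EBIT covers interest plus the pre-tax preferred burden: R$160,000 + R$104,225.35 = R$264,225.35.

R$264,225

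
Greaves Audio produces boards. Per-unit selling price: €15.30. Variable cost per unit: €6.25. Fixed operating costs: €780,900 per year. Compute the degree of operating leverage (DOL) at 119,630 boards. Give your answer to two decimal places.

Contribution at this volume is 119,630 × €9.05 = €1,082,651.50.
Operating income = contribution − fixed costs = €1,082,651.50 − €780,900 = €301,751.50.
So DOL = total CM / EBIT = €1,082,651.50 / €301,751.50 = 3.5879.

3.59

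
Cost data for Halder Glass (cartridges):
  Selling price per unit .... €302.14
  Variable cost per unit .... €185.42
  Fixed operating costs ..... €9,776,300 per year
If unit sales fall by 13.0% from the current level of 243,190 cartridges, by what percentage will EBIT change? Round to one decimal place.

Contribution at this volume is 243,190 × €116.72 = €28,385,136.80.
EBIT = €28,385,136.80 − €9,776,300 = €18,608,836.80.
Degree of operating leverage = €28,385,136.80 / €18,608,836.80 = 1.5254.
Operating income changes by 1.5254 × -13.0% = -19.8%.

-19.8%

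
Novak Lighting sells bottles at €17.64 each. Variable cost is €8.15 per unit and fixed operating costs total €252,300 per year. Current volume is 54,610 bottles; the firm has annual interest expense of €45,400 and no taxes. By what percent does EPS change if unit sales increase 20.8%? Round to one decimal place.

+48.9%

Contribution at this volume is 54,610 × €9.49 = €518,248.90.
EBIT = €518,248.90 − €252,300 = €265,948.90.
Interest = €45,400.00, so EBIT − I = €220,548.90.
Degree of combined leverage = contribution ÷ (EBIT − I) = €518,248.90 ÷ €220,548.90 = 2.3498.
%ΔEPS = DCL × %ΔSales = 2.3498 × +20.8% = +48.9%.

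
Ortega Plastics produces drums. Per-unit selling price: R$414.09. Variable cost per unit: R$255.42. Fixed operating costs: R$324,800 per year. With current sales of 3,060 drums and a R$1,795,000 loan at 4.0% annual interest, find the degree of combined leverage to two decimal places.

Contribution at this volume is 3,060 × R$158.67 = R$485,530.20.
EBIT = R$485,530.20 − R$324,800 = R$160,730.20. Interest = R$71,800.00.
DOL = R$485,530.20 ÷ R$160,730.20 = 3.0208; DFL = R$160,730.20 ÷ R$88,930.20 = 1.8074.
Combined leverage = 3.0208 × 1.8074 = 5.4598.

5.46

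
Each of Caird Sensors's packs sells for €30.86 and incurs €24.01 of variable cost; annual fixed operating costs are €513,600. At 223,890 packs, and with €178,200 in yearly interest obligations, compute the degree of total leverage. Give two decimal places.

1.82

Contribution at this volume is 223,890 × €6.85 = €1,533,646.50.
Operating income = contribution − fixed costs = €1,533,646.50 − €513,600 = €1,020,046.50. Interest = €178,200.00.
DOL = €1,533,646.50 ÷ €1,020,046.50 = 1.5035; DFL = €1,020,046.50 ÷ €841,846.50 = 1.2117.
DCL = DOL × DFL = 1.5035 × 1.2117 = 1.8218.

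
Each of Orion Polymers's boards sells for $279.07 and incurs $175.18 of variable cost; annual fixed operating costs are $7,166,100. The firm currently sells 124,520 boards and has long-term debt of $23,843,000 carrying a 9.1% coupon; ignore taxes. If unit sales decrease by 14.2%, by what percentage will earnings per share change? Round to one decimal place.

Contribution at this volume is 124,520 × $103.89 = $12,936,382.80.
EBIT = $12,936,382.80 − $7,166,100 = $5,770,282.80.
Interest = $2,169,713.00, so EBIT − I = $3,600,569.80.
DCL = total CM / (EBIT − I) = $12,936,382.80 / $3,600,569.80 = 3.5929.
EPS therefore changes by 3.5929 × (-14.2%) = -51.0%.

-51.0%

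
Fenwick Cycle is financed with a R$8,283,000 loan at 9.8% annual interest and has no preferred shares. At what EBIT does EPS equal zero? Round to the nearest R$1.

R$811,734

Annual interest = 9.8% × R$8,283,000 = R$811,734.00.
Without preferred stock the financial break-even is simply EBIT = interest = R$811,734.00.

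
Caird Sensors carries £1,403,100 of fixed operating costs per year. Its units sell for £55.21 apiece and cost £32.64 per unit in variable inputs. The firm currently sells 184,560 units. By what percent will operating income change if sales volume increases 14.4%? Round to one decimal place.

+21.7%

Contribution at this volume is 184,560 × £22.57 = £4,165,519.20.
Operating income = contribution − fixed costs = £4,165,519.20 − £1,403,100 = £2,762,419.20.
DOL = contribution ÷ EBIT = £4,165,519.20 ÷ £2,762,419.20 = 1.5079.
Operating income changes by 1.5079 × +14.4% = +21.7%.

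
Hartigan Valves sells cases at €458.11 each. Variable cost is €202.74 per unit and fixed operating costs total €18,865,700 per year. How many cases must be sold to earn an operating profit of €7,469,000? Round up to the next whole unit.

Contribution margin per unit = €458.11 − €202.74 = €255.37.
Units = (FC + target) / CM = (€18,865,700 + €7,469,000) / €255.37 = 103,123.70, so 103,124 cases.

103,124 cases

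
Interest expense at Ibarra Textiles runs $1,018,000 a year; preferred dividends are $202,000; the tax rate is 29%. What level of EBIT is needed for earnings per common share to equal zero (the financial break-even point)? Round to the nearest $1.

$1,302,507

Preferred dividends are paid after tax, so their pre-tax equivalent is $202,000 ÷ (1 − 0.29) = $284,507.04.
Financial break-even EBIT = interest + D_p ÷ (1 − t) = $1,018,000 + $284,507.04 = $1,302,507.04.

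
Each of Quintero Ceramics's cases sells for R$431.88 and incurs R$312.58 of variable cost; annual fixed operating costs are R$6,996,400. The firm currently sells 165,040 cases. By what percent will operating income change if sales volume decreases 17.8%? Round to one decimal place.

Total contribution margin = 165,040 × R$119.30 = R$19,689,272.00.
Subtracting fixed costs: EBIT = R$19,689,272.00 − R$6,996,400 = R$12,692,872.00.
DOL = contribution ÷ EBIT = R$19,689,272.00 ÷ R$12,692,872.00 = 1.5512.
%ΔEBIT = DOL × %ΔSales = 1.5512 × -17.8% = -27.6%.

-27.6%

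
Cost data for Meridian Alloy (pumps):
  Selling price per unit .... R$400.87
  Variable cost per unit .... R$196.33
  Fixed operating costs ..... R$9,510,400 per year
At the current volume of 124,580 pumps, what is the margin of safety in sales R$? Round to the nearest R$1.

Each unit contributes R$400.87 − R$196.33 = R$204.54. Break-even units = R$9,510,400 ÷ R$204.54 = 46,496.53; break-even revenue = 46,496.53 × R$400.87 = R$18,639,063.50.
Current sales = 124,580 × R$400.87 = R$49,940,384.60.
Margin of safety = R$49,940,384.60 − R$18,639,063.50 = R$31,301,321.

R$31,301,321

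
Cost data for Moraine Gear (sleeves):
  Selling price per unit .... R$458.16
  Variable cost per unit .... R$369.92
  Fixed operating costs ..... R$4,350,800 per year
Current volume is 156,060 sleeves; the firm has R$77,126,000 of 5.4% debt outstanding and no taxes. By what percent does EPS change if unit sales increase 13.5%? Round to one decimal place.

+35.4%

Contribution at this volume is 156,060 × R$88.24 = R$13,770,734.40.
Operating income = contribution − fixed costs = R$13,770,734.40 − R$4,350,800 = R$9,419,934.40.
After interest of R$4,164,804.00, pre-tax earnings = R$5,255,130.40.
DCL = total CM / (EBIT − I) = R$13,770,734.40 / R$5,255,130.40 = 2.6204.
%ΔEPS = DCL × %ΔSales = 2.6204 × +13.5% = +35.4%.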